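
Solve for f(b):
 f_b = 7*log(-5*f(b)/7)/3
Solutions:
 -3*Integral(1/(log(-_y) - log(7) + log(5)), (_y, f(b)))/7 = C1 - b


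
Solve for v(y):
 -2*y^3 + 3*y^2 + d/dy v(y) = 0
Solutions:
 v(y) = C1 + y^4/2 - y^3


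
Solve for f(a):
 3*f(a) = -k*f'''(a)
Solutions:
 f(a) = C1*exp(3^(1/3)*a*(-1/k)^(1/3)) + C2*exp(a*(-1/k)^(1/3)*(-3^(1/3) + 3^(5/6)*I)/2) + C3*exp(-a*(-1/k)^(1/3)*(3^(1/3) + 3^(5/6)*I)/2)


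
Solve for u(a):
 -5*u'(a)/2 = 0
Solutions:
 u(a) = C1


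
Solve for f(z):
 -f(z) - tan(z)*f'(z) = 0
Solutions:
 f(z) = C1/sin(z)


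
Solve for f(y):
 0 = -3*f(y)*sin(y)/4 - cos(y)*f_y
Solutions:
 f(y) = C1*cos(y)^(3/4)


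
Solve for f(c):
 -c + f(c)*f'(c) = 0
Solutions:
 f(c) = -sqrt(C1 + c^2)
 f(c) = sqrt(C1 + c^2)


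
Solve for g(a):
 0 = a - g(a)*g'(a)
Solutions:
 g(a) = -sqrt(C1 + a^2)
 g(a) = sqrt(C1 + a^2)


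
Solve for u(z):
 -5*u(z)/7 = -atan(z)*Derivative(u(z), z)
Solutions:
 u(z) = C1*exp(5*Integral(1/atan(z), z)/7)


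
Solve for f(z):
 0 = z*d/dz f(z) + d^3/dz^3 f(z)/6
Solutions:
 f(z) = C1 + Integral(C2*airyai(-6^(1/3)*z) + C3*airybi(-6^(1/3)*z), z)


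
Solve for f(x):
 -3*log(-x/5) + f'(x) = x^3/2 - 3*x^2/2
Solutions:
 f(x) = C1 + x^4/8 - x^3/2 + 3*x*log(-x) + 3*x*(-log(5) - 1)


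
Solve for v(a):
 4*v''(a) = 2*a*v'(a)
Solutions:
 v(a) = C1 + C2*erfi(a/2)


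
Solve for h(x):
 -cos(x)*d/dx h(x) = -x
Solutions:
 h(x) = C1 + Integral(x/cos(x), x)


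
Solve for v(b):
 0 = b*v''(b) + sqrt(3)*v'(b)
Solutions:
 v(b) = C1 + C2*b^(1 - sqrt(3))


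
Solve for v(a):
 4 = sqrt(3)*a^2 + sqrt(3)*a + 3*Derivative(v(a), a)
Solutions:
 v(a) = C1 - sqrt(3)*a^3/9 - sqrt(3)*a^2/6 + 4*a/3


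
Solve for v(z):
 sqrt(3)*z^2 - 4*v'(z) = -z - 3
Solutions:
 v(z) = C1 + sqrt(3)*z^3/12 + z^2/8 + 3*z/4


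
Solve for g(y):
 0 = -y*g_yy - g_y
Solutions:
 g(y) = C1 + C2*log(y)


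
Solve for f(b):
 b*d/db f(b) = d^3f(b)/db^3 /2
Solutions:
 f(b) = C1 + Integral(C2*airyai(2^(1/3)*b) + C3*airybi(2^(1/3)*b), b)


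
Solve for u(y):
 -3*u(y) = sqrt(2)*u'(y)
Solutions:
 u(y) = C1*exp(-3*sqrt(2)*y/2)


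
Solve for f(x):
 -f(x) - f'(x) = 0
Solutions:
 f(x) = C1*exp(-x)


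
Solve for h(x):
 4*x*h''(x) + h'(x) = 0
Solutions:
 h(x) = C1 + C2*x^(3/4)


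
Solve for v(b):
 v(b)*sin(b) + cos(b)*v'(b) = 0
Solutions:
 v(b) = C1*cos(b)


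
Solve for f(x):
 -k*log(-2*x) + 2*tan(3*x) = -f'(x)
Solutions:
 f(x) = C1 + k*x*(log(-x) - 1) + k*x*log(2) + 2*log(cos(3*x))/3


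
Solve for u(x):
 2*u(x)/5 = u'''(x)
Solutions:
 u(x) = C3*exp(2^(1/3)*5^(2/3)*x/5) + (C1*sin(2^(1/3)*sqrt(3)*5^(2/3)*x/10) + C2*cos(2^(1/3)*sqrt(3)*5^(2/3)*x/10))*exp(-2^(1/3)*5^(2/3)*x/10)


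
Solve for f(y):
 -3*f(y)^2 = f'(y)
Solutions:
 f(y) = 1/(C1 + 3*y)


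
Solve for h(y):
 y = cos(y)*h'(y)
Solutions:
 h(y) = C1 + Integral(y/cos(y), y)


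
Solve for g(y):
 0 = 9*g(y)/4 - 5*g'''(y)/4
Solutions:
 g(y) = C3*exp(15^(2/3)*y/5) + (C1*sin(3*3^(1/6)*5^(2/3)*y/10) + C2*cos(3*3^(1/6)*5^(2/3)*y/10))*exp(-15^(2/3)*y/10)


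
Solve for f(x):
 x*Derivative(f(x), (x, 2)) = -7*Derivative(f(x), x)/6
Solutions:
 f(x) = C1 + C2/x^(1/6)


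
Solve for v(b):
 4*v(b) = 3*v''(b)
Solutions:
 v(b) = C1*exp(-2*sqrt(3)*b/3) + C2*exp(2*sqrt(3)*b/3)


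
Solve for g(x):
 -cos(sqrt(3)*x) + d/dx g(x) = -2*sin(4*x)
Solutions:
 g(x) = C1 + sqrt(3)*sin(sqrt(3)*x)/3 + cos(4*x)/2


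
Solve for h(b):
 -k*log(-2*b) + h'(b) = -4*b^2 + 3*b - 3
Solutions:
 h(b) = C1 - 4*b^3/3 + 3*b^2/2 + b*k*log(-b) + b*(-k + k*log(2) - 3)


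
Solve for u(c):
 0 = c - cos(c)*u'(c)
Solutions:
 u(c) = C1 + Integral(c/cos(c), c)


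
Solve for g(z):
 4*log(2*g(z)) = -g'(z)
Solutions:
 Integral(1/(log(_y) + log(2)), (_y, g(z)))/4 = C1 - z


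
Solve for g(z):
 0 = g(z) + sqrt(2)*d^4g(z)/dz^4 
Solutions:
 g(z) = (C1*sin(2^(3/8)*z/2) + C2*cos(2^(3/8)*z/2))*exp(-2^(3/8)*z/2) + (C3*sin(2^(3/8)*z/2) + C4*cos(2^(3/8)*z/2))*exp(2^(3/8)*z/2)


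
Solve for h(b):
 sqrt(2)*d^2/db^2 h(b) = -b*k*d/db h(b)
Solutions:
 h(b) = Piecewise((-2^(3/4)*sqrt(pi)*C1*erf(2^(1/4)*b*sqrt(k)/2)/(2*sqrt(k)) - C2, (k > 0) | (k < 0)), (-C1*b - C2, True))


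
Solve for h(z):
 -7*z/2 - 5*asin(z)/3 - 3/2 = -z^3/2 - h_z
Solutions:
 h(z) = C1 - z^4/8 + 7*z^2/4 + 5*z*asin(z)/3 + 3*z/2 + 5*sqrt(1 - z^2)/3


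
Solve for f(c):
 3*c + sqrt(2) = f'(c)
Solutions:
 f(c) = C1 + 3*c^2/2 + sqrt(2)*c


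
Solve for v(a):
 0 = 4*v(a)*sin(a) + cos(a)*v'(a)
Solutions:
 v(a) = C1*cos(a)^4


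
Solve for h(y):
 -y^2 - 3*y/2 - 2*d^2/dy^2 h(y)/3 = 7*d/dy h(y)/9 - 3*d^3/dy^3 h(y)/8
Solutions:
 h(y) = C1 + C2*exp(2*y*(4 - sqrt(58))/9) + C3*exp(2*y*(4 + sqrt(58))/9) - 3*y^3/7 + 27*y^2/196 - 2025*y/1372


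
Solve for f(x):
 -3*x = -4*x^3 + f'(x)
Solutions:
 f(x) = C1 + x^4 - 3*x^2/2


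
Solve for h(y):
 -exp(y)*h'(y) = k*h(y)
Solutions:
 h(y) = C1*exp(k*exp(-y))


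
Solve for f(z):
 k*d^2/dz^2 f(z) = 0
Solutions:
 f(z) = C1 + C2*z


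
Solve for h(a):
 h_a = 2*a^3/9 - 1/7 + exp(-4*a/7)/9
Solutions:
 h(a) = C1 + a^4/18 - a/7 - 7*exp(-4*a/7)/36


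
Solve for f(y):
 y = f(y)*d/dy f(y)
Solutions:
 f(y) = -sqrt(C1 + y^2)
 f(y) = sqrt(C1 + y^2)


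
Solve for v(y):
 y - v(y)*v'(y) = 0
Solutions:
 v(y) = -sqrt(C1 + y^2)
 v(y) = sqrt(C1 + y^2)


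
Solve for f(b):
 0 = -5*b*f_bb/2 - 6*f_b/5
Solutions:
 f(b) = C1 + C2*b^(13/25)


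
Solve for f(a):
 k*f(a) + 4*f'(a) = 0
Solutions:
 f(a) = C1*exp(-a*k/4)


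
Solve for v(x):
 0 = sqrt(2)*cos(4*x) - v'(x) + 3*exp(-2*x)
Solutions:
 v(x) = C1 + sqrt(2)*sin(4*x)/4 - 3*exp(-2*x)/2


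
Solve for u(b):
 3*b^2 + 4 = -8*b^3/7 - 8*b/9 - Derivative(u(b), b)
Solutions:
 u(b) = C1 - 2*b^4/7 - b^3 - 4*b^2/9 - 4*b


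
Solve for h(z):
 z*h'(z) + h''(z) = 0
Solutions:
 h(z) = C1 + C2*erf(sqrt(2)*z/2)


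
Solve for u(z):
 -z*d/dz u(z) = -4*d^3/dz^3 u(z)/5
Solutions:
 u(z) = C1 + Integral(C2*airyai(10^(1/3)*z/2) + C3*airybi(10^(1/3)*z/2), z)


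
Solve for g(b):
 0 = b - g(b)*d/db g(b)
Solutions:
 g(b) = -sqrt(C1 + b^2)
 g(b) = sqrt(C1 + b^2)


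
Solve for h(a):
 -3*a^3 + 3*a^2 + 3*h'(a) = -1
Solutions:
 h(a) = C1 + a^4/4 - a^3/3 - a/3


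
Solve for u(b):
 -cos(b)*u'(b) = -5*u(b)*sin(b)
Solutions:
 u(b) = C1/cos(b)^5


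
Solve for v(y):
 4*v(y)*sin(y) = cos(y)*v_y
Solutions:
 v(y) = C1/cos(y)^4


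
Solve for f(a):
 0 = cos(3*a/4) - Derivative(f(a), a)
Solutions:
 f(a) = C1 + 4*sin(3*a/4)/3


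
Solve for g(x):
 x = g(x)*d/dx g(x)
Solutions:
 g(x) = -sqrt(C1 + x^2)
 g(x) = sqrt(C1 + x^2)


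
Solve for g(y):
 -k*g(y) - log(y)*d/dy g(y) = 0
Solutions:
 g(y) = C1*exp(-k*li(y))


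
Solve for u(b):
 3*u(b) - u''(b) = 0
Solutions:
 u(b) = C1*exp(-sqrt(3)*b) + C2*exp(sqrt(3)*b)


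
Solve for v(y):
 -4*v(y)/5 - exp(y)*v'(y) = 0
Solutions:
 v(y) = C1*exp(4*exp(-y)/5)


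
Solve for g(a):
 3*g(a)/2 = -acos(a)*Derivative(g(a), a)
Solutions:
 g(a) = C1*exp(-3*Integral(1/acos(a), a)/2)


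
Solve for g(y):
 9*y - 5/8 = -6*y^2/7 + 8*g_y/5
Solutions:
 g(y) = C1 + 5*y^3/28 + 45*y^2/16 - 25*y/64


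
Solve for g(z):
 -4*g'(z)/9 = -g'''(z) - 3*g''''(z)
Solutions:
 g(z) = C1 + C2*exp(-z*((6*sqrt(78) + 53)^(-1/3) + 2 + (6*sqrt(78) + 53)^(1/3))/18)*sin(sqrt(3)*z*(-(6*sqrt(78) + 53)^(1/3) + (6*sqrt(78) + 53)^(-1/3))/18) + C3*exp(-z*((6*sqrt(78) + 53)^(-1/3) + 2 + (6*sqrt(78) + 53)^(1/3))/18)*cos(sqrt(3)*z*(-(6*sqrt(78) + 53)^(1/3) + (6*sqrt(78) + 53)^(-1/3))/18) + C4*exp(z*(-1 + (6*sqrt(78) + 53)^(-1/3) + (6*sqrt(78) + 53)^(1/3))/9)


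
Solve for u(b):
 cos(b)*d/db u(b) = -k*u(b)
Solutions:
 u(b) = C1*exp(k*(log(sin(b) - 1) - log(sin(b) + 1))/2)


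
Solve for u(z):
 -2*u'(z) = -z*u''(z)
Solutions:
 u(z) = C1 + C2*z^3


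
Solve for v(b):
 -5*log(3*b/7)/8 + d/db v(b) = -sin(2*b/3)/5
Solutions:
 v(b) = C1 + 5*b*log(b)/8 - 5*b*log(7)/8 - 5*b/8 + 5*b*log(3)/8 + 3*cos(2*b/3)/10


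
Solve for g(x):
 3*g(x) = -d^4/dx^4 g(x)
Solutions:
 g(x) = (C1*sin(sqrt(2)*3^(1/4)*x/2) + C2*cos(sqrt(2)*3^(1/4)*x/2))*exp(-sqrt(2)*3^(1/4)*x/2) + (C3*sin(sqrt(2)*3^(1/4)*x/2) + C4*cos(sqrt(2)*3^(1/4)*x/2))*exp(sqrt(2)*3^(1/4)*x/2)


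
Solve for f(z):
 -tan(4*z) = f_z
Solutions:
 f(z) = C1 + log(cos(4*z))/4


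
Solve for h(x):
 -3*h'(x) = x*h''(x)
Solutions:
 h(x) = C1 + C2/x^2


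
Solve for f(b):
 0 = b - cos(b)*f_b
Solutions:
 f(b) = C1 + Integral(b/cos(b), b)


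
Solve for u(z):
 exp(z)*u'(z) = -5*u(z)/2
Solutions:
 u(z) = C1*exp(5*exp(-z)/2)


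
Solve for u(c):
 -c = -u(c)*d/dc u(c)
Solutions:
 u(c) = -sqrt(C1 + c^2)
 u(c) = sqrt(C1 + c^2)


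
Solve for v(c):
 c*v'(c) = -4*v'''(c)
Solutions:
 v(c) = C1 + Integral(C2*airyai(-2^(1/3)*c/2) + C3*airybi(-2^(1/3)*c/2), c)


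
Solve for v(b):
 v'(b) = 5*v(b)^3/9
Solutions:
 v(b) = -3*sqrt(2)*sqrt(-1/(C1 + 5*b))/2
 v(b) = 3*sqrt(2)*sqrt(-1/(C1 + 5*b))/2


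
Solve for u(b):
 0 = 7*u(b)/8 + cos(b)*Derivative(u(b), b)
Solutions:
 u(b) = C1*(sin(b) - 1)^(7/16)/(sin(b) + 1)^(7/16)


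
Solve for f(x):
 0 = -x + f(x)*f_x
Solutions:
 f(x) = -sqrt(C1 + x^2)
 f(x) = sqrt(C1 + x^2)


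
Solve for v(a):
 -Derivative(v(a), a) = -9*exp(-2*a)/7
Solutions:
 v(a) = C1 - 9*exp(-2*a)/14


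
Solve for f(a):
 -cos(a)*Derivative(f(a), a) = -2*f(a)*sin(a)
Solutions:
 f(a) = C1/cos(a)^2


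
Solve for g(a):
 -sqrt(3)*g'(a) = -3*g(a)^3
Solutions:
 g(a) = -sqrt(2)*sqrt(-1/(C1 + sqrt(3)*a))/2
 g(a) = sqrt(2)*sqrt(-1/(C1 + sqrt(3)*a))/2


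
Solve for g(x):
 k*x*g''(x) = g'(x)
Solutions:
 g(x) = C1 + x^(((re(k) + 1)*re(k) + im(k)^2)/(re(k)^2 + im(k)^2))*(C2*sin(log(x)*Abs(im(k))/(re(k)^2 + im(k)^2)) + C3*cos(log(x)*im(k)/(re(k)^2 + im(k)^2)))


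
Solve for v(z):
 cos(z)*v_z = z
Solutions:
 v(z) = C1 + Integral(z/cos(z), z)


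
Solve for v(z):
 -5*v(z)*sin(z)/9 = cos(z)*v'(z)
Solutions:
 v(z) = C1*cos(z)^(5/9)


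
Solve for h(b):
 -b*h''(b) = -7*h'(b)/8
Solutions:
 h(b) = C1 + C2*b^(15/8)


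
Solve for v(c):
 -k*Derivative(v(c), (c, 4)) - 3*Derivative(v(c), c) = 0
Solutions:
 v(c) = C1 + C2*exp(3^(1/3)*c*(-1/k)^(1/3)) + C3*exp(c*(-1/k)^(1/3)*(-3^(1/3) + 3^(5/6)*I)/2) + C4*exp(-c*(-1/k)^(1/3)*(3^(1/3) + 3^(5/6)*I)/2)


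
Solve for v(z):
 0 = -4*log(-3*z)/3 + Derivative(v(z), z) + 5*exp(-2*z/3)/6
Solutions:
 v(z) = C1 + 4*z*log(-z)/3 + 4*z*(-1 + log(3))/3 + 5*exp(-2*z/3)/4


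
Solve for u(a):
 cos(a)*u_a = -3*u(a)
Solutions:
 u(a) = C1*(sin(a) - 1)^(3/2)/(sin(a) + 1)^(3/2)


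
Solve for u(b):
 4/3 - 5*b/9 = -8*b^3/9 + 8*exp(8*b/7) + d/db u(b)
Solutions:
 u(b) = C1 + 2*b^4/9 - 5*b^2/18 + 4*b/3 - 7*exp(8*b/7)


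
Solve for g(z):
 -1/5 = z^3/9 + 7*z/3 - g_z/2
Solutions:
 g(z) = C1 + z^4/18 + 7*z^2/3 + 2*z/5


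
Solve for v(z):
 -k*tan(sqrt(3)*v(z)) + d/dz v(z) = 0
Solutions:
 v(z) = sqrt(3)*(pi - asin(C1*exp(sqrt(3)*k*z)))/3
 v(z) = sqrt(3)*asin(C1*exp(sqrt(3)*k*z))/3


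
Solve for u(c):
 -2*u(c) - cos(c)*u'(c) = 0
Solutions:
 u(c) = C1*(sin(c) - 1)/(sin(c) + 1)


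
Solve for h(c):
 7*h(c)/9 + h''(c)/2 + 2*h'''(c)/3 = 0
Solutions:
 h(c) = C1*exp(c*(-6 + 3*3^(1/3)/(4*sqrt(826) + 115)^(1/3) + 3^(2/3)*(4*sqrt(826) + 115)^(1/3))/24)*sin(3^(1/6)*c*(-(4*sqrt(826) + 115)^(1/3) + 3^(2/3)/(4*sqrt(826) + 115)^(1/3))/8) + C2*exp(c*(-6 + 3*3^(1/3)/(4*sqrt(826) + 115)^(1/3) + 3^(2/3)*(4*sqrt(826) + 115)^(1/3))/24)*cos(3^(1/6)*c*(-(4*sqrt(826) + 115)^(1/3) + 3^(2/3)/(4*sqrt(826) + 115)^(1/3))/8) + C3*exp(-c*(3*3^(1/3)/(4*sqrt(826) + 115)^(1/3) + 3 + 3^(2/3)*(4*sqrt(826) + 115)^(1/3))/12)


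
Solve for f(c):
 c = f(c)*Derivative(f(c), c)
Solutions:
 f(c) = -sqrt(C1 + c^2)
 f(c) = sqrt(C1 + c^2)


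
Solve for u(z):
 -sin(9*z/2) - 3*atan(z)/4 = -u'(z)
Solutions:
 u(z) = C1 + 3*z*atan(z)/4 - 3*log(z^2 + 1)/8 - 2*cos(9*z/2)/9


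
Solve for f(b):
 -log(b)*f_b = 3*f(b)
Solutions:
 f(b) = C1*exp(-3*li(b))


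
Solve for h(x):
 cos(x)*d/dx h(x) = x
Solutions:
 h(x) = C1 + Integral(x/cos(x), x)


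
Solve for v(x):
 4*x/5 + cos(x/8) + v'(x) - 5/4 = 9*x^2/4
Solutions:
 v(x) = C1 + 3*x^3/4 - 2*x^2/5 + 5*x/4 - 8*sin(x/8)


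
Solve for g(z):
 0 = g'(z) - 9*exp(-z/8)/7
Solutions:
 g(z) = C1 - 72*exp(-z/8)/7


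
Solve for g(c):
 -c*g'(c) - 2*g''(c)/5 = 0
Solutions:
 g(c) = C1 + C2*erf(sqrt(5)*c/2)


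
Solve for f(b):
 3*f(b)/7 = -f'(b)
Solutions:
 f(b) = C1*exp(-3*b/7)


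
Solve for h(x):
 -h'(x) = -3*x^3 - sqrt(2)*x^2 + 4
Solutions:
 h(x) = C1 + 3*x^4/4 + sqrt(2)*x^3/3 - 4*x


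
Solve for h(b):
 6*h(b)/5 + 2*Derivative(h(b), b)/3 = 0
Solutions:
 h(b) = C1*exp(-9*b/5)


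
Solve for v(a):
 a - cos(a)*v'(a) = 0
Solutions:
 v(a) = C1 + Integral(a/cos(a), a)


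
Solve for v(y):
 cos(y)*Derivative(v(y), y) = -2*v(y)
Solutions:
 v(y) = C1*(sin(y) - 1)/(sin(y) + 1)


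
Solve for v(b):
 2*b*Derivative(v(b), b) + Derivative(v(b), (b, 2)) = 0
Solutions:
 v(b) = C1 + C2*erf(b)


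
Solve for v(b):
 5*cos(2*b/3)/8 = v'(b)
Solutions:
 v(b) = C1 + 15*sin(2*b/3)/16


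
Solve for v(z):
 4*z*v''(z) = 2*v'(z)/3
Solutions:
 v(z) = C1 + C2*z^(7/6)


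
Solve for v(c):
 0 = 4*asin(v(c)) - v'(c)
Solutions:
 Integral(1/asin(_y), (_y, v(c))) = C1 + 4*c


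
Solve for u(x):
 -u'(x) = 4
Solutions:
 u(x) = C1 - 4*x


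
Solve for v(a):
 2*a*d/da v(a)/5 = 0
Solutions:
 v(a) = C1


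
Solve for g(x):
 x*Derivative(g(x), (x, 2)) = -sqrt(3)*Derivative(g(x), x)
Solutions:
 g(x) = C1 + C2*x^(1 - sqrt(3))


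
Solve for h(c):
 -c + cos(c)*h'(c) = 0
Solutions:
 h(c) = C1 + Integral(c/cos(c), c)


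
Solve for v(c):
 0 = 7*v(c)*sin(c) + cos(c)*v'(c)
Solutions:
 v(c) = C1*cos(c)^7


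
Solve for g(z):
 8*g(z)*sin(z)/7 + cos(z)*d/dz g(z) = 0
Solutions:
 g(z) = C1*cos(z)^(8/7)


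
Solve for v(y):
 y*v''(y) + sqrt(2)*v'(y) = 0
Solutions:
 v(y) = C1 + C2*y^(1 - sqrt(2))


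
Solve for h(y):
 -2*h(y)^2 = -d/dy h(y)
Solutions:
 h(y) = -1/(C1 + 2*y)


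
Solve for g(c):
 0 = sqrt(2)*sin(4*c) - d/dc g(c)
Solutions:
 g(c) = C1 - sqrt(2)*cos(4*c)/4


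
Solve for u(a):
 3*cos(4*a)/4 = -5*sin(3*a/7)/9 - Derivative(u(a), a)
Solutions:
 u(a) = C1 - 3*sin(4*a)/16 + 35*cos(3*a/7)/27


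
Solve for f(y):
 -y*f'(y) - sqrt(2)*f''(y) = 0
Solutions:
 f(y) = C1 + C2*erf(2^(1/4)*y/2)


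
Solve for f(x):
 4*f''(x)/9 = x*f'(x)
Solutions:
 f(x) = C1 + C2*erfi(3*sqrt(2)*x/4)


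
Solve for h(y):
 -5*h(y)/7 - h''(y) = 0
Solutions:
 h(y) = C1*sin(sqrt(35)*y/7) + C2*cos(sqrt(35)*y/7)


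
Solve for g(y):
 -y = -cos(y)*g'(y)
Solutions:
 g(y) = C1 + Integral(y/cos(y), y)


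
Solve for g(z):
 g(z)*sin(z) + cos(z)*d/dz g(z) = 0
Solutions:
 g(z) = C1*cos(z)


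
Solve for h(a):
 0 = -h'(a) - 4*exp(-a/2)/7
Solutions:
 h(a) = C1 + 8*exp(-a/2)/7


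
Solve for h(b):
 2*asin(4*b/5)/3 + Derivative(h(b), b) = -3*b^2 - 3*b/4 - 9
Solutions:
 h(b) = C1 - b^3 - 3*b^2/8 - 2*b*asin(4*b/5)/3 - 9*b - sqrt(25 - 16*b^2)/6


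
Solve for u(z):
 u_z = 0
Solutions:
 u(z) = C1


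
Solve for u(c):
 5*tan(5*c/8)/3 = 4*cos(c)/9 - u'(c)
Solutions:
 u(c) = C1 + 8*log(cos(5*c/8))/3 + 4*sin(c)/9


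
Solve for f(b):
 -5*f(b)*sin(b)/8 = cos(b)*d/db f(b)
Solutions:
 f(b) = C1*cos(b)^(5/8)


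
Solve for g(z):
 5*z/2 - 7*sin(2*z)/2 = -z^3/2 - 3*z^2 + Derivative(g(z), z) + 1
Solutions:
 g(z) = C1 + z^4/8 + z^3 + 5*z^2/4 - z + 7*cos(2*z)/4


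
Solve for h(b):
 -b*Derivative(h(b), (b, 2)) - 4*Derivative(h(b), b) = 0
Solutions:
 h(b) = C1 + C2/b^3


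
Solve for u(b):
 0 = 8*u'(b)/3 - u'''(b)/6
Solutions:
 u(b) = C1 + C2*exp(-4*b) + C3*exp(4*b)


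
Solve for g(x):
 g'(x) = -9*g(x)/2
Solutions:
 g(x) = C1*exp(-9*x/2)


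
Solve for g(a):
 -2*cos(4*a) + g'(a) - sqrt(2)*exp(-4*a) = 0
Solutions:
 g(a) = C1 + sin(4*a)/2 - sqrt(2)*exp(-4*a)/4


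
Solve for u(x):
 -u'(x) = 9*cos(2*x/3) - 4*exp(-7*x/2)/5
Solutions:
 u(x) = C1 - 27*sin(2*x/3)/2 - 8*exp(-7*x/2)/35


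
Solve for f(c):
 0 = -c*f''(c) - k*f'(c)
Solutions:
 f(c) = C1 + c^(1 - re(k))*(C2*sin(log(c)*Abs(im(k))) + C3*cos(log(c)*im(k)))


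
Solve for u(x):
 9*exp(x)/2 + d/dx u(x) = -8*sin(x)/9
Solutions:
 u(x) = C1 - 9*exp(x)/2 + 8*cos(x)/9


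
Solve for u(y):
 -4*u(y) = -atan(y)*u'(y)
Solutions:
 u(y) = C1*exp(4*Integral(1/atan(y), y))


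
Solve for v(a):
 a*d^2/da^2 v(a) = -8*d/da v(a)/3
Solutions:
 v(a) = C1 + C2/a^(5/3)


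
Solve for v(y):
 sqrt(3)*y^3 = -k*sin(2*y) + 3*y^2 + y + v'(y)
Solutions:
 v(y) = C1 - k*cos(2*y)/2 + sqrt(3)*y^4/4 - y^3 - y^2/2


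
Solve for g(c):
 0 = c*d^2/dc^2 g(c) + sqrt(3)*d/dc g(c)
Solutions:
 g(c) = C1 + C2*c^(1 - sqrt(3))


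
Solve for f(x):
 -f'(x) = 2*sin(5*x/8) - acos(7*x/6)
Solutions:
 f(x) = C1 + x*acos(7*x/6) - sqrt(36 - 49*x^2)/7 + 16*cos(5*x/8)/5


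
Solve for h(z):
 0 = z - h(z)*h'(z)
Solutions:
 h(z) = -sqrt(C1 + z^2)
 h(z) = sqrt(C1 + z^2)


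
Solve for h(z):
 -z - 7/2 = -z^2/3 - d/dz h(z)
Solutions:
 h(z) = C1 - z^3/9 + z^2/2 + 7*z/2


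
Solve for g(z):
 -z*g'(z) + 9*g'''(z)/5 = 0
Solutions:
 g(z) = C1 + Integral(C2*airyai(15^(1/3)*z/3) + C3*airybi(15^(1/3)*z/3), z)


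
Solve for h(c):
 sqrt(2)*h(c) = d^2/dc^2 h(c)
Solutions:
 h(c) = C1*exp(-2^(1/4)*c) + C2*exp(2^(1/4)*c)


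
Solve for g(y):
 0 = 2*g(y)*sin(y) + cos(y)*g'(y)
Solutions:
 g(y) = C1*cos(y)^2


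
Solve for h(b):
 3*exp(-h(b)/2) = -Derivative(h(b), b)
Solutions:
 h(b) = 2*log(C1 - 3*b/2)


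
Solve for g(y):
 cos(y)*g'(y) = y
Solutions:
 g(y) = C1 + Integral(y/cos(y), y)


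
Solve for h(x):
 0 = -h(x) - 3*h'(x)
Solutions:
 h(x) = C1*exp(-x/3)


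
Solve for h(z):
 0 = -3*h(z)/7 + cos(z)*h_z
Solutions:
 h(z) = C1*(sin(z) + 1)^(3/14)/(sin(z) - 1)^(3/14)


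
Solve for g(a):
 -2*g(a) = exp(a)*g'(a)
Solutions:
 g(a) = C1*exp(2*exp(-a))


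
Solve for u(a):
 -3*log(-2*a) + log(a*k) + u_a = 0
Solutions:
 u(a) = C1 + a*(-log(-k) - 2 + 3*log(2)) + 2*a*log(-a)


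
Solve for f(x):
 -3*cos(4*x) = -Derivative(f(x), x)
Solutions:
 f(x) = C1 + 3*sin(4*x)/4


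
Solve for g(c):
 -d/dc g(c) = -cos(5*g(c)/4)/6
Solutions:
 -c/6 - 2*log(sin(5*g(c)/4) - 1)/5 + 2*log(sin(5*g(c)/4) + 1)/5 = C1


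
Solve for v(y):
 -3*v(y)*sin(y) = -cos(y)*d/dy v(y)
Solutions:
 v(y) = C1/cos(y)^3


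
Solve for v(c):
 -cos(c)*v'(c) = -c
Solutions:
 v(c) = C1 + Integral(c/cos(c), c)


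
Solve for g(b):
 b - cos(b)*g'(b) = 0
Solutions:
 g(b) = C1 + Integral(b/cos(b), b)


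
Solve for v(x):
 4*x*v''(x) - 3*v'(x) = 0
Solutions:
 v(x) = C1 + C2*x^(7/4)


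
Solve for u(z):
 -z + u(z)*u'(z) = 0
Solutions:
 u(z) = -sqrt(C1 + z^2)
 u(z) = sqrt(C1 + z^2)


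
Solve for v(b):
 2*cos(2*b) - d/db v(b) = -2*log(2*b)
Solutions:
 v(b) = C1 + 2*b*log(b) - 2*b + 2*b*log(2) + sin(2*b)


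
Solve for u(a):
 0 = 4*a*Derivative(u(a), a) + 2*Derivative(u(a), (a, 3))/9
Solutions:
 u(a) = C1 + Integral(C2*airyai(-18^(1/3)*a) + C3*airybi(-18^(1/3)*a), a)


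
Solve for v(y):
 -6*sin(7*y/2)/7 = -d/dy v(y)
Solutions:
 v(y) = C1 - 12*cos(7*y/2)/49


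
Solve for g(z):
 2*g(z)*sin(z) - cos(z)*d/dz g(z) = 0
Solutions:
 g(z) = C1/cos(z)^2


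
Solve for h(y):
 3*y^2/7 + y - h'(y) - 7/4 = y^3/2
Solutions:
 h(y) = C1 - y^4/8 + y^3/7 + y^2/2 - 7*y/4


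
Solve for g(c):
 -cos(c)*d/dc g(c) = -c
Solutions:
 g(c) = C1 + Integral(c/cos(c), c)


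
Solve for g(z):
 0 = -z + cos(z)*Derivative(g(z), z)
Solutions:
 g(z) = C1 + Integral(z/cos(z), z)


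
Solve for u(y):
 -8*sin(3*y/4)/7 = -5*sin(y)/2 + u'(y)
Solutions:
 u(y) = C1 + 32*cos(3*y/4)/21 - 5*cos(y)/2


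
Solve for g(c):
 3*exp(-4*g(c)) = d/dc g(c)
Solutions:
 g(c) = log(-I*(C1 + 12*c)^(1/4))
 g(c) = log(I*(C1 + 12*c)^(1/4))
 g(c) = log(-(C1 + 12*c)^(1/4))
 g(c) = log(C1 + 12*c)/4


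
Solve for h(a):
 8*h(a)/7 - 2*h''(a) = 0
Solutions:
 h(a) = C1*exp(-2*sqrt(7)*a/7) + C2*exp(2*sqrt(7)*a/7)


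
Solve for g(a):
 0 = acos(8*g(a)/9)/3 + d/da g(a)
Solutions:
 Integral(1/acos(8*_y/9), (_y, g(a))) = C1 - a/3


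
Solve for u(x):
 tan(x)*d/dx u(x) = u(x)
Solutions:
 u(x) = C1*sin(x)


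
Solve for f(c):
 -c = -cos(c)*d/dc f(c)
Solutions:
 f(c) = C1 + Integral(c/cos(c), c)


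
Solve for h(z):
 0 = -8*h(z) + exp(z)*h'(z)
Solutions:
 h(z) = C1*exp(-8*exp(-z))


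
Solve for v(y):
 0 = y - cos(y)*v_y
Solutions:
 v(y) = C1 + Integral(y/cos(y), y)


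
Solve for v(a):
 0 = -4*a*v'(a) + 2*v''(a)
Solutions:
 v(a) = C1 + C2*erfi(a)


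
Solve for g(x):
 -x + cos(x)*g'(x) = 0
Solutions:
 g(x) = C1 + Integral(x/cos(x), x)


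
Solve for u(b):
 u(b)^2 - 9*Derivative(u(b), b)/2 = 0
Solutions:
 u(b) = -9/(C1 + 2*b)


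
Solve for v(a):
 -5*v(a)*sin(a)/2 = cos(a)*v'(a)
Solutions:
 v(a) = C1*cos(a)^(5/2)


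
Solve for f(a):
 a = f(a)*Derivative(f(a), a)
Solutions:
 f(a) = -sqrt(C1 + a^2)
 f(a) = sqrt(C1 + a^2)


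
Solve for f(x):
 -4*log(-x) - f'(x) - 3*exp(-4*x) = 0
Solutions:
 f(x) = C1 - 4*x*log(-x) + 4*x + 3*exp(-4*x)/4


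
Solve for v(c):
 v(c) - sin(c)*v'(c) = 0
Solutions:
 v(c) = C1*sqrt(cos(c) - 1)/sqrt(cos(c) + 1)


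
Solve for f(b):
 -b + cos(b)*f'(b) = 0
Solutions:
 f(b) = C1 + Integral(b/cos(b), b)


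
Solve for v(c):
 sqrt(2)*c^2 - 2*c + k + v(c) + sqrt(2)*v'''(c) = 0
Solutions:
 v(c) = C3*exp(-2^(5/6)*c/2) - sqrt(2)*c^2 + 2*c - k + (C1*sin(2^(5/6)*sqrt(3)*c/4) + C2*cos(2^(5/6)*sqrt(3)*c/4))*exp(2^(5/6)*c/4)


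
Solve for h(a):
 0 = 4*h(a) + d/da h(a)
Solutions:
 h(a) = C1*exp(-4*a)


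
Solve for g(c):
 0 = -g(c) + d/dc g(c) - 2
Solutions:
 g(c) = C1*exp(c) - 2


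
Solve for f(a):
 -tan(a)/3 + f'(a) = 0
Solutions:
 f(a) = C1 - log(cos(a))/3


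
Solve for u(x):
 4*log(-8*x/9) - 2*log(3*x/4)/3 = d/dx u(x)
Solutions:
 u(x) = C1 + 10*x*log(x)/3 + x*(-9*log(3) - 10/3 + log(6)/3 + 13*log(2) + 4*I*pi)


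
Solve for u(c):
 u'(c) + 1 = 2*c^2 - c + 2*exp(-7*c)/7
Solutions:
 u(c) = C1 + 2*c^3/3 - c^2/2 - c - 2*exp(-7*c)/49


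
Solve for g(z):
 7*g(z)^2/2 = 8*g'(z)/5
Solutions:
 g(z) = -16/(C1 + 35*z)


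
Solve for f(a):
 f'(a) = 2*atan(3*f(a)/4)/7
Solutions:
 Integral(1/atan(3*_y/4), (_y, f(a))) = C1 + 2*a/7


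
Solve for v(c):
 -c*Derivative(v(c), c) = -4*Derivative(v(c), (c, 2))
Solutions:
 v(c) = C1 + C2*erfi(sqrt(2)*c/4)


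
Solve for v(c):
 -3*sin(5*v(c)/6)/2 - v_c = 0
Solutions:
 3*c/2 + 3*log(cos(5*v(c)/6) - 1)/5 - 3*log(cos(5*v(c)/6) + 1)/5 = C1


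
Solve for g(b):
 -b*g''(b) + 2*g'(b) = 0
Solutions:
 g(b) = C1 + C2*b^3


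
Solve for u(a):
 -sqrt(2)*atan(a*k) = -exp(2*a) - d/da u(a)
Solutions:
 u(a) = C1 + sqrt(2)*Piecewise((a*atan(a*k) - log(a^2*k^2 + 1)/(2*k), Ne(k, 0)), (0, True)) - exp(2*a)/2


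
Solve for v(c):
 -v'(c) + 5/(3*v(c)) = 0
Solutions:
 v(c) = -sqrt(C1 + 30*c)/3
 v(c) = sqrt(C1 + 30*c)/3


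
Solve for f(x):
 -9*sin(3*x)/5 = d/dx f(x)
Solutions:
 f(x) = C1 + 3*cos(3*x)/5


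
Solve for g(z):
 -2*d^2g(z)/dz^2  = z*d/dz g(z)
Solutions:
 g(z) = C1 + C2*erf(z/2)


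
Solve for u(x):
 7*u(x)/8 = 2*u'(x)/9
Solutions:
 u(x) = C1*exp(63*x/16)


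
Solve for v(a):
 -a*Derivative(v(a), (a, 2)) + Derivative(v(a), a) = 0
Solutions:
 v(a) = C1 + C2*a^2


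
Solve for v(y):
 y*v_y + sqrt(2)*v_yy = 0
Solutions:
 v(y) = C1 + C2*erf(2^(1/4)*y/2)


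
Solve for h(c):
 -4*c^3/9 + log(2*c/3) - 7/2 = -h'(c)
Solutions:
 h(c) = C1 + c^4/9 - c*log(c) + c*log(3/2) + 9*c/2


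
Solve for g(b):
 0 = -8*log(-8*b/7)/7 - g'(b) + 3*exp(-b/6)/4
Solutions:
 g(b) = C1 - 8*b*log(-b)/7 + 8*b*(-3*log(2) + 1 + log(7))/7 - 9*exp(-b/6)/2


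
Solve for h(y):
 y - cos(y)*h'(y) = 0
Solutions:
 h(y) = C1 + Integral(y/cos(y), y)


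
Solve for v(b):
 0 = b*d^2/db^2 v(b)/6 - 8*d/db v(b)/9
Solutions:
 v(b) = C1 + C2*b^(19/3)


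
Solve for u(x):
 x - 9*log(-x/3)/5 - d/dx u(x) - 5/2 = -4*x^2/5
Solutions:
 u(x) = C1 + 4*x^3/15 + x^2/2 - 9*x*log(-x)/5 + x*(-7 + 18*log(3))/10


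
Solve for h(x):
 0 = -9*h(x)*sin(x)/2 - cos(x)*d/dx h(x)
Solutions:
 h(x) = C1*cos(x)^(9/2)


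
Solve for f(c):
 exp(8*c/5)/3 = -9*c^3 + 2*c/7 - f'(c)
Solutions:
 f(c) = C1 - 9*c^4/4 + c^2/7 - 5*exp(8*c/5)/24


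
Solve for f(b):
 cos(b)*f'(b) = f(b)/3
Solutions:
 f(b) = C1*(sin(b) + 1)^(1/6)/(sin(b) - 1)^(1/6)


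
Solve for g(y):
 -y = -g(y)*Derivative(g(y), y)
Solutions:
 g(y) = -sqrt(C1 + y^2)
 g(y) = sqrt(C1 + y^2)


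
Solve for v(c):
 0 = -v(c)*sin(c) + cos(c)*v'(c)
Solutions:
 v(c) = C1/cos(c)


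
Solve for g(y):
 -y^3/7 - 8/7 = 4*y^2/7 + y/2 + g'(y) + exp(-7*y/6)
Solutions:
 g(y) = C1 - y^4/28 - 4*y^3/21 - y^2/4 - 8*y/7 + 6*exp(-7*y/6)/7


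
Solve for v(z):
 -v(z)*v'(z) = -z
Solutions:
 v(z) = -sqrt(C1 + z^2)
 v(z) = sqrt(C1 + z^2)


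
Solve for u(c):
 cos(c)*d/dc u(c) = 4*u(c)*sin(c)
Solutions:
 u(c) = C1/cos(c)^4


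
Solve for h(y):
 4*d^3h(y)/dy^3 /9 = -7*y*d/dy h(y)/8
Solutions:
 h(y) = C1 + Integral(C2*airyai(-126^(1/3)*y/4) + C3*airybi(-126^(1/3)*y/4), y)


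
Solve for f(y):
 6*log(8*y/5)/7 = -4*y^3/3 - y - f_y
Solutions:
 f(y) = C1 - y^4/3 - y^2/2 - 6*y*log(y)/7 - 18*y*log(2)/7 + 6*y/7 + 6*y*log(5)/7


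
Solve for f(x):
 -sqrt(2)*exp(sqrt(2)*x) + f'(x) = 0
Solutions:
 f(x) = C1 + exp(sqrt(2)*x)


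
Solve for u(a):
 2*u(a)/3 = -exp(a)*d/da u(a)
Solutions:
 u(a) = C1*exp(2*exp(-a)/3)


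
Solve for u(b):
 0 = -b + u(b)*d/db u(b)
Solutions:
 u(b) = -sqrt(C1 + b^2)
 u(b) = sqrt(C1 + b^2)


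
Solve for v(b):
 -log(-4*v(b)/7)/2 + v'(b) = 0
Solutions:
 -2*Integral(1/(log(-_y) - log(7) + 2*log(2)), (_y, v(b))) = C1 - b


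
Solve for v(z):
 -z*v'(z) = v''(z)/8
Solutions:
 v(z) = C1 + C2*erf(2*z)


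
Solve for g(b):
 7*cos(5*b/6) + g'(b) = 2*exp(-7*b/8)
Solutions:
 g(b) = C1 - 42*sin(5*b/6)/5 - 16*exp(-7*b/8)/7


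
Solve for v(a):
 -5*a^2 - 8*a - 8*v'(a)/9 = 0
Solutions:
 v(a) = C1 - 15*a^3/8 - 9*a^2/2


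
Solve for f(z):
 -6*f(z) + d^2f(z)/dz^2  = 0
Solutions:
 f(z) = C1*exp(-sqrt(6)*z) + C2*exp(sqrt(6)*z)


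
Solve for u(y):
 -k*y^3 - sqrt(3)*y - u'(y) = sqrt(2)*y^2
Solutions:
 u(y) = C1 - k*y^4/4 - sqrt(2)*y^3/3 - sqrt(3)*y^2/2


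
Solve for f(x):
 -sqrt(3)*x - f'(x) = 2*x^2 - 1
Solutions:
 f(x) = C1 - 2*x^3/3 - sqrt(3)*x^2/2 + x


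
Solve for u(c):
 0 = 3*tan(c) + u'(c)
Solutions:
 u(c) = C1 + 3*log(cos(c))


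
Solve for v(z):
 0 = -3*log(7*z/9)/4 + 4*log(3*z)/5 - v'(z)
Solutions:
 v(z) = C1 + z*log(z)/20 - 3*z*log(7)/4 - z/20 + 23*z*log(3)/10


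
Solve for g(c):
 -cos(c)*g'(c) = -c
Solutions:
 g(c) = C1 + Integral(c/cos(c), c)


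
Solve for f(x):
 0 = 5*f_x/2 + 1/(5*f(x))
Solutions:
 f(x) = -sqrt(C1 - 4*x)/5
 f(x) = sqrt(C1 - 4*x)/5


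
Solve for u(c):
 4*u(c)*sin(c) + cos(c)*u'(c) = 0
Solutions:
 u(c) = C1*cos(c)^4


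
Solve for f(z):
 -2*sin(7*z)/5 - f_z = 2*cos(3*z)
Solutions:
 f(z) = C1 - 2*sin(3*z)/3 + 2*cos(7*z)/35


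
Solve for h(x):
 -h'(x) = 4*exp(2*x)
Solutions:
 h(x) = C1 - 2*exp(2*x)


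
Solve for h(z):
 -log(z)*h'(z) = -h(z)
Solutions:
 h(z) = C1*exp(li(z))


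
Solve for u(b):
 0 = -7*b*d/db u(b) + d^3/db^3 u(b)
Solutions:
 u(b) = C1 + Integral(C2*airyai(7^(1/3)*b) + C3*airybi(7^(1/3)*b), b)


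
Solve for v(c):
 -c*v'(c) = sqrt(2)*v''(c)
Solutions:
 v(c) = C1 + C2*erf(2^(1/4)*c/2)


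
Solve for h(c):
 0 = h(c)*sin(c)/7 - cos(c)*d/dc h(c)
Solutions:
 h(c) = C1/cos(c)^(1/7)


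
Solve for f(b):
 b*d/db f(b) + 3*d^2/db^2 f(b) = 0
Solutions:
 f(b) = C1 + C2*erf(sqrt(6)*b/6)


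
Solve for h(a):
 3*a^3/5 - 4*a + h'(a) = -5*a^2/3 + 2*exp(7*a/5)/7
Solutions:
 h(a) = C1 - 3*a^4/20 - 5*a^3/9 + 2*a^2 + 10*exp(7*a/5)/49


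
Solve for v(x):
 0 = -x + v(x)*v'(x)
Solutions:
 v(x) = -sqrt(C1 + x^2)
 v(x) = sqrt(C1 + x^2)


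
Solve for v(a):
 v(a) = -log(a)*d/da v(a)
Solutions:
 v(a) = C1*exp(-li(a))


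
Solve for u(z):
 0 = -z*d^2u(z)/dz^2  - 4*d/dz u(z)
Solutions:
 u(z) = C1 + C2/z^3


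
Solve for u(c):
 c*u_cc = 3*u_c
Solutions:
 u(c) = C1 + C2*c^4


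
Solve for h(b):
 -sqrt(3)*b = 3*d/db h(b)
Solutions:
 h(b) = C1 - sqrt(3)*b^2/6


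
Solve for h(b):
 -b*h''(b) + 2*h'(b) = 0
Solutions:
 h(b) = C1 + C2*b^3


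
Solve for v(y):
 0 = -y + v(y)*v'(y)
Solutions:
 v(y) = -sqrt(C1 + y^2)
 v(y) = sqrt(C1 + y^2)


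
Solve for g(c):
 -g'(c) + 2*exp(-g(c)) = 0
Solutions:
 g(c) = log(C1 + 2*c)


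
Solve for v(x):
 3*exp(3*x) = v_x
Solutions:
 v(x) = C1 + exp(3*x)


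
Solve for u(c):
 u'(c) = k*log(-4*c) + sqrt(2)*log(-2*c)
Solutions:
 u(c) = C1 + c*(k + sqrt(2))*log(-c) + c*(-k + 2*k*log(2) - sqrt(2) + sqrt(2)*log(2))


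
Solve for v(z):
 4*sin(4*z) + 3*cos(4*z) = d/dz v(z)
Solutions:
 v(z) = C1 + 3*sin(4*z)/4 - cos(4*z)


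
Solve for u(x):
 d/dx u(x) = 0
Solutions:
 u(x) = C1


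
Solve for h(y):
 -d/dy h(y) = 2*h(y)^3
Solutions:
 h(y) = -sqrt(2)*sqrt(-1/(C1 - 2*y))/2
 h(y) = sqrt(2)*sqrt(-1/(C1 - 2*y))/2


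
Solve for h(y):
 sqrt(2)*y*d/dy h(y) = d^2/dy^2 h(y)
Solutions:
 h(y) = C1 + C2*erfi(2^(3/4)*y/2)


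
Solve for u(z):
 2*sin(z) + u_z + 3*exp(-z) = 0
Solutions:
 u(z) = C1 + 2*cos(z) + 3*exp(-z)


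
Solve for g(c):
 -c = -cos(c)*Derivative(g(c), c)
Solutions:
 g(c) = C1 + Integral(c/cos(c), c)


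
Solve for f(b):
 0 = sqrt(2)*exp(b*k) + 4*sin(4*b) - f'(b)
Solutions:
 f(b) = C1 - cos(4*b) + sqrt(2)*exp(b*k)/k


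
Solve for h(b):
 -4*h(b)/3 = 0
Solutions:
 h(b) = 0


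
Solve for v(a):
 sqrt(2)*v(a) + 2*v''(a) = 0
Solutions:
 v(a) = C1*sin(2^(3/4)*a/2) + C2*cos(2^(3/4)*a/2)


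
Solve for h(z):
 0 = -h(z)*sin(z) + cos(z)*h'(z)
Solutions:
 h(z) = C1/cos(z)


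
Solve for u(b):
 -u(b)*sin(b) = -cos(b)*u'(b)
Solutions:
 u(b) = C1/cos(b)


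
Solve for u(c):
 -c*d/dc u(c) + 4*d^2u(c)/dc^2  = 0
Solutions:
 u(c) = C1 + C2*erfi(sqrt(2)*c/4)


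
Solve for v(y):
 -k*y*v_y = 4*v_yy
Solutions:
 v(y) = Piecewise((-sqrt(2)*sqrt(pi)*C1*erf(sqrt(2)*sqrt(k)*y/4)/sqrt(k) - C2, (k > 0) | (k < 0)), (-C1*y - C2, True))


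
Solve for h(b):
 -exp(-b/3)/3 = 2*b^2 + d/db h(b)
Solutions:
 h(b) = C1 - 2*b^3/3 + exp(-b/3)


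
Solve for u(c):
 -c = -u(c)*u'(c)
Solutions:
 u(c) = -sqrt(C1 + c^2)
 u(c) = sqrt(C1 + c^2)


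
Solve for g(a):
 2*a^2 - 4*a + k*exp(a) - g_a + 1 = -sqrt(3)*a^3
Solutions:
 g(a) = C1 + sqrt(3)*a^4/4 + 2*a^3/3 - 2*a^2 + a + k*exp(a)


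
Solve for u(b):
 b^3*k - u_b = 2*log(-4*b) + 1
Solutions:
 u(b) = C1 + b^4*k/4 - 2*b*log(-b) + b*(1 - 4*log(2))


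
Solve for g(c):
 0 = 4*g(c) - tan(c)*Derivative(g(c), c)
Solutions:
 g(c) = C1*sin(c)^4


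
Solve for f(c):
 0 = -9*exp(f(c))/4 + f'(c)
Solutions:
 f(c) = log(-1/(C1 + 9*c)) + 2*log(2)


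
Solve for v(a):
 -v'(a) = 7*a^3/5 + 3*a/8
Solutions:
 v(a) = C1 - 7*a^4/20 - 3*a^2/16


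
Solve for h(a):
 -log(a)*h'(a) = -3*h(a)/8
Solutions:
 h(a) = C1*exp(3*li(a)/8)


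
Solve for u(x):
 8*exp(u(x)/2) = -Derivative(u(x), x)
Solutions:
 u(x) = 2*log(1/(C1 + 8*x)) + 2*log(2)


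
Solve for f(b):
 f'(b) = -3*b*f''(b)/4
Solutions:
 f(b) = C1 + C2/b^(1/3)


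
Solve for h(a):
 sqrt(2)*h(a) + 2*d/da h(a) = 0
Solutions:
 h(a) = C1*exp(-sqrt(2)*a/2)


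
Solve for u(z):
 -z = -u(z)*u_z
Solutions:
 u(z) = -sqrt(C1 + z^2)
 u(z) = sqrt(C1 + z^2)


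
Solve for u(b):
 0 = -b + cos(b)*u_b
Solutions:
 u(b) = C1 + Integral(b/cos(b), b)


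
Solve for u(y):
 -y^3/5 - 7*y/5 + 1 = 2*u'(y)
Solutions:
 u(y) = C1 - y^4/40 - 7*y^2/20 + y/2


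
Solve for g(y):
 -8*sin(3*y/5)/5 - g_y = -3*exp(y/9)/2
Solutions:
 g(y) = C1 + 27*exp(y/9)/2 + 8*cos(3*y/5)/3


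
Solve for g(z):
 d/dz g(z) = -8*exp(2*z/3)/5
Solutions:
 g(z) = C1 - 12*exp(2*z/3)/5


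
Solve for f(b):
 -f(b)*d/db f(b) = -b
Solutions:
 f(b) = -sqrt(C1 + b^2)
 f(b) = sqrt(C1 + b^2)


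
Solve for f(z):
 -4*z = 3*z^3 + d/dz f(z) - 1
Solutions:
 f(z) = C1 - 3*z^4/4 - 2*z^2 + z


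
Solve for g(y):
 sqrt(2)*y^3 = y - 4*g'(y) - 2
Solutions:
 g(y) = C1 - sqrt(2)*y^4/16 + y^2/8 - y/2


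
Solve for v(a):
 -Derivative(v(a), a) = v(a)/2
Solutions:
 v(a) = C1*exp(-a/2)


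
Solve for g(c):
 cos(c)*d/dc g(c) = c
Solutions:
 g(c) = C1 + Integral(c/cos(c), c)


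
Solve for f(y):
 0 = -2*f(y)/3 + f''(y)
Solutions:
 f(y) = C1*exp(-sqrt(6)*y/3) + C2*exp(sqrt(6)*y/3)


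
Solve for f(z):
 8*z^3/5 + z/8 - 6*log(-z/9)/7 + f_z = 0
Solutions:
 f(z) = C1 - 2*z^4/5 - z^2/16 + 6*z*log(-z)/7 + 6*z*(-2*log(3) - 1)/7


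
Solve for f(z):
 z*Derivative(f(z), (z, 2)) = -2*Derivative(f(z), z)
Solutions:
 f(z) = C1 + C2/z


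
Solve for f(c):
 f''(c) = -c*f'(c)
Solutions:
 f(c) = C1 + C2*erf(sqrt(2)*c/2)


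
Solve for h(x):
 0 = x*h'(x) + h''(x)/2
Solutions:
 h(x) = C1 + C2*erf(x)


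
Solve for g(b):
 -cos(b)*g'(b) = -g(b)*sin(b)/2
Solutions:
 g(b) = C1/sqrt(cos(b))


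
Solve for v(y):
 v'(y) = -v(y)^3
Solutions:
 v(y) = -sqrt(2)*sqrt(-1/(C1 - y))/2
 v(y) = sqrt(2)*sqrt(-1/(C1 - y))/2


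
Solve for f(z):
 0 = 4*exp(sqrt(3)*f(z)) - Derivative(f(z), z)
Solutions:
 f(z) = sqrt(3)*(2*log(-1/(C1 + 4*z)) - log(3))/6


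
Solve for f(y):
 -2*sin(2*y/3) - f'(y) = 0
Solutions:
 f(y) = C1 + 3*cos(2*y/3)


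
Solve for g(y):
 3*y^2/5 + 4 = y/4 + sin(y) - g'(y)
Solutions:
 g(y) = C1 - y^3/5 + y^2/8 - 4*y - cos(y)


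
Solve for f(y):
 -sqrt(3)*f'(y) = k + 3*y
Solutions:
 f(y) = C1 - sqrt(3)*k*y/3 - sqrt(3)*y^2/2


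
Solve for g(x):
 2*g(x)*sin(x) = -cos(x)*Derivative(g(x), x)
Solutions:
 g(x) = C1*cos(x)^2


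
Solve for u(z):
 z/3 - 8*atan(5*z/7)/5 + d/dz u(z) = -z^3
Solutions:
 u(z) = C1 - z^4/4 - z^2/6 + 8*z*atan(5*z/7)/5 - 28*log(25*z^2 + 49)/25


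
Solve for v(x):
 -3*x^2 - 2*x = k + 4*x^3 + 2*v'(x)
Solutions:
 v(x) = C1 - k*x/2 - x^4/2 - x^3/2 - x^2/2


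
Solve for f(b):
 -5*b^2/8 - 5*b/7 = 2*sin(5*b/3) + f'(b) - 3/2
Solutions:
 f(b) = C1 - 5*b^3/24 - 5*b^2/14 + 3*b/2 + 6*cos(5*b/3)/5


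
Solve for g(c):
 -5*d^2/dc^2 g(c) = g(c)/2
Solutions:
 g(c) = C1*sin(sqrt(10)*c/10) + C2*cos(sqrt(10)*c/10)


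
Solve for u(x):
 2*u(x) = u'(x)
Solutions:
 u(x) = C1*exp(2*x)


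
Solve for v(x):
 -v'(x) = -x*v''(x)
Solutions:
 v(x) = C1 + C2*x^2


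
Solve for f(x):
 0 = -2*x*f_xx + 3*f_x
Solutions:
 f(x) = C1 + C2*x^(5/2)


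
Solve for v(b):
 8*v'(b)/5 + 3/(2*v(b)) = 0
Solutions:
 v(b) = -sqrt(C1 - 30*b)/4
 v(b) = sqrt(C1 - 30*b)/4


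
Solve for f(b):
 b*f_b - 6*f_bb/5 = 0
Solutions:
 f(b) = C1 + C2*erfi(sqrt(15)*b/6)


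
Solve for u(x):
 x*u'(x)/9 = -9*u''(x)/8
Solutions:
 u(x) = C1 + C2*erf(2*x/9)


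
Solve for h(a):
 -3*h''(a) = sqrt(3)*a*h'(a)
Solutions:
 h(a) = C1 + C2*erf(sqrt(2)*3^(3/4)*a/6)


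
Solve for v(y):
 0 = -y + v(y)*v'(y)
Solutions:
 v(y) = -sqrt(C1 + y^2)
 v(y) = sqrt(C1 + y^2)


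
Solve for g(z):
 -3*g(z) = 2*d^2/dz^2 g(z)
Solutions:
 g(z) = C1*sin(sqrt(6)*z/2) + C2*cos(sqrt(6)*z/2)


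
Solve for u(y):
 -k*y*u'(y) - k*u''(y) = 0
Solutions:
 u(y) = C1 + C2*erf(sqrt(2)*y/2)


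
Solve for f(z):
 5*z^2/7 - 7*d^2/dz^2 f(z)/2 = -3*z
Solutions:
 f(z) = C1 + C2*z + 5*z^4/294 + z^3/7


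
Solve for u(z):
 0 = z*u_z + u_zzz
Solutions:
 u(z) = C1 + Integral(C2*airyai(-z) + C3*airybi(-z), z)


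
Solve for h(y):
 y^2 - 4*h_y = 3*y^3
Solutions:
 h(y) = C1 - 3*y^4/16 + y^3/12


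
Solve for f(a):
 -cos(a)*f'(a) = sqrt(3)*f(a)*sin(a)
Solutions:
 f(a) = C1*cos(a)^(sqrt(3))


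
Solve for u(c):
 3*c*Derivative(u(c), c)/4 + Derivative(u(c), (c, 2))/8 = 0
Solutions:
 u(c) = C1 + C2*erf(sqrt(3)*c)


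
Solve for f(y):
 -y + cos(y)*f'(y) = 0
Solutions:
 f(y) = C1 + Integral(y/cos(y), y)


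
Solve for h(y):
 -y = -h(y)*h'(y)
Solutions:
 h(y) = -sqrt(C1 + y^2)
 h(y) = sqrt(C1 + y^2)


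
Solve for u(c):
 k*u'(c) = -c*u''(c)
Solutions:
 u(c) = C1 + c^(1 - re(k))*(C2*sin(log(c)*Abs(im(k))) + C3*cos(log(c)*im(k)))


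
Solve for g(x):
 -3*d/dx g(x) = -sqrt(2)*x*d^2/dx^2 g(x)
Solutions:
 g(x) = C1 + C2*x^(1 + 3*sqrt(2)/2)


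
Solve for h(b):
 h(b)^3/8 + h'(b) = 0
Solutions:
 h(b) = -2*sqrt(-1/(C1 - b))
 h(b) = 2*sqrt(-1/(C1 - b))


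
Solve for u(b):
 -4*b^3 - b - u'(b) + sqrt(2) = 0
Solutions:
 u(b) = C1 - b^4 - b^2/2 + sqrt(2)*b


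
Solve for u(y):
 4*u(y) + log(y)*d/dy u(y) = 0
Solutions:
 u(y) = C1*exp(-4*li(y))


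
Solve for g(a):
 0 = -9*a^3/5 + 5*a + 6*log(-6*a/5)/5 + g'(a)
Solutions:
 g(a) = C1 + 9*a^4/20 - 5*a^2/2 - 6*a*log(-a)/5 + 6*a*(-log(6) + 1 + log(5))/5


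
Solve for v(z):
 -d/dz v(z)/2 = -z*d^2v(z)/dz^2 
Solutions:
 v(z) = C1 + C2*z^(3/2)


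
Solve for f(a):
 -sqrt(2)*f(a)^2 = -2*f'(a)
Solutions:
 f(a) = -2/(C1 + sqrt(2)*a)


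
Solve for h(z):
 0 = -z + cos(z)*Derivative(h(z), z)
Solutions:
 h(z) = C1 + Integral(z/cos(z), z)


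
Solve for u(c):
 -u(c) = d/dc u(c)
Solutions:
 u(c) = C1*exp(-c)


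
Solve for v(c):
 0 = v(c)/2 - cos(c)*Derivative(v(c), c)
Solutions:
 v(c) = C1*(sin(c) + 1)^(1/4)/(sin(c) - 1)^(1/4)


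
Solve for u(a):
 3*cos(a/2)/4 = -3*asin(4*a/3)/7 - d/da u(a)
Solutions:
 u(a) = C1 - 3*a*asin(4*a/3)/7 - 3*sqrt(9 - 16*a^2)/28 - 3*sin(a/2)/2


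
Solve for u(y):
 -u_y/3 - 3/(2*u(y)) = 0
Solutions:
 u(y) = -sqrt(C1 - 9*y)
 u(y) = sqrt(C1 - 9*y)


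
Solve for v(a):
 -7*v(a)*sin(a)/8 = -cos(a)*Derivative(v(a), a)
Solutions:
 v(a) = C1/cos(a)^(7/8)


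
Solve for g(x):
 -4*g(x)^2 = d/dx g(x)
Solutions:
 g(x) = 1/(C1 + 4*x)


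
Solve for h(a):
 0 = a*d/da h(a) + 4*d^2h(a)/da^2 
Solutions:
 h(a) = C1 + C2*erf(sqrt(2)*a/4)


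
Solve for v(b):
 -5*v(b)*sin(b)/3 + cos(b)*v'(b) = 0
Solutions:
 v(b) = C1/cos(b)^(5/3)


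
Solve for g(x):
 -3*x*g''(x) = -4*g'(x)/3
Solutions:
 g(x) = C1 + C2*x^(13/9)


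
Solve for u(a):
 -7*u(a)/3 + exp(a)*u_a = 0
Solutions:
 u(a) = C1*exp(-7*exp(-a)/3)


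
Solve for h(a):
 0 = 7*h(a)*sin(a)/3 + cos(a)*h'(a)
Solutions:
 h(a) = C1*cos(a)^(7/3)


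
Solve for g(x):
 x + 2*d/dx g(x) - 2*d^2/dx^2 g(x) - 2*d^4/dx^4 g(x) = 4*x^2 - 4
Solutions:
 g(x) = C1 + C2*exp(-x*(-2*18^(1/3)/(9 + sqrt(93))^(1/3) + 12^(1/3)*(9 + sqrt(93))^(1/3))/12)*sin(2^(1/3)*3^(1/6)*x*(6/(9 + sqrt(93))^(1/3) + 2^(1/3)*3^(2/3)*(9 + sqrt(93))^(1/3))/12) + C3*exp(-x*(-2*18^(1/3)/(9 + sqrt(93))^(1/3) + 12^(1/3)*(9 + sqrt(93))^(1/3))/12)*cos(2^(1/3)*3^(1/6)*x*(6/(9 + sqrt(93))^(1/3) + 2^(1/3)*3^(2/3)*(9 + sqrt(93))^(1/3))/12) + C4*exp(x*(-2*18^(1/3)/(9 + sqrt(93))^(1/3) + 12^(1/3)*(9 + sqrt(93))^(1/3))/6) + 2*x^3/3 + 7*x^2/4 + 3*x/2
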